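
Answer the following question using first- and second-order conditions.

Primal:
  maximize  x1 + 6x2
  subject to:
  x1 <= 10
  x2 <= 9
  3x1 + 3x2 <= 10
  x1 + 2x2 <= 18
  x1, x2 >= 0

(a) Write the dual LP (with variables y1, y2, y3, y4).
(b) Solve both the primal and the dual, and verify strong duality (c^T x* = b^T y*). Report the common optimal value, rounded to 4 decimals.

The standard primal-dual pair for 'max c^T x s.t. A x <= b, x >= 0' is:
  Dual:  min b^T y  s.t.  A^T y >= c,  y >= 0.

So the dual LP is:
  minimize  10y1 + 9y2 + 10y3 + 18y4
  subject to:
    y1 + 3y3 + y4 >= 1
    y2 + 3y3 + 2y4 >= 6
    y1, y2, y3, y4 >= 0

Solving the primal: x* = (0, 3.3333).
  primal value c^T x* = 20.
Solving the dual: y* = (0, 0, 2, 0).
  dual value b^T y* = 20.
Strong duality: c^T x* = b^T y*. Confirmed.

20


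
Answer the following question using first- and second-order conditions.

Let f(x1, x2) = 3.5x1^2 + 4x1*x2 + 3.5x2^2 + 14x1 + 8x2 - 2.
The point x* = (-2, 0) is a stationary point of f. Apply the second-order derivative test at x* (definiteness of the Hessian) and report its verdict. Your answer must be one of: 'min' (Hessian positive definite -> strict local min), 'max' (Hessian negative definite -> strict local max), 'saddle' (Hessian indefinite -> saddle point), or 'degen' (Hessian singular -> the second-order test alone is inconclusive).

Compute the Hessian H = grad^2 f:
  H = [[7, 4], [4, 7]]
Verify stationarity: grad f(x*) = H x* + g = (0, 0).
Eigenvalues of H: 3, 11.
Both eigenvalues > 0, so H is positive definite -> x* is a strict local min.

min


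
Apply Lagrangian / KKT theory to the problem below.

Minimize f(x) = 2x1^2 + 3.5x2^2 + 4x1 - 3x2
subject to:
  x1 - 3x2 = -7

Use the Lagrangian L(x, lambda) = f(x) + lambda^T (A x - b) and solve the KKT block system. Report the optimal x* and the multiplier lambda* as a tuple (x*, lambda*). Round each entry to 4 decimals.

Form the Lagrangian:
  L(x, lambda) = (1/2) x^T Q x + c^T x + lambda^T (A x - b)
Stationarity (grad_x L = 0): Q x + c + A^T lambda = 0.
Primal feasibility: A x = b.

This gives the KKT block system:
  [ Q   A^T ] [ x     ]   [-c ]
  [ A    0  ] [ lambda ] = [ b ]

Solving the linear system:
  x*      = (-1.7674, 1.7442)
  lambda* = (3.0698)
  f(x*)   = 4.593

x* = (-1.7674, 1.7442), lambda* = (3.0698)


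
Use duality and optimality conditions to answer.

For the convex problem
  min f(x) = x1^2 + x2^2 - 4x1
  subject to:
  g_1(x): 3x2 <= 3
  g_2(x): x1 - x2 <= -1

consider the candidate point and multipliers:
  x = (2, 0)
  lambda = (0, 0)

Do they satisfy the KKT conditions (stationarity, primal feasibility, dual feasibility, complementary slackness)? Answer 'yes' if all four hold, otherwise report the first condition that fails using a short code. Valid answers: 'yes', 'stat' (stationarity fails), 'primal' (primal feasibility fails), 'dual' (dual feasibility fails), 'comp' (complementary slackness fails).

Gradient of f: grad f(x) = Q x + c = (0, 0)
Constraint values g_i(x) = a_i^T x - b_i:
  g_1((2, 0)) = -3
  g_2((2, 0)) = 3
Stationarity residual: grad f(x) + sum_i lambda_i a_i = (0, 0)
  -> stationarity OK
Primal feasibility (all g_i <= 0): FAILS
Dual feasibility (all lambda_i >= 0): OK
Complementary slackness (lambda_i * g_i(x) = 0 for all i): OK

Verdict: the first failing condition is primal_feasibility -> primal.

primal


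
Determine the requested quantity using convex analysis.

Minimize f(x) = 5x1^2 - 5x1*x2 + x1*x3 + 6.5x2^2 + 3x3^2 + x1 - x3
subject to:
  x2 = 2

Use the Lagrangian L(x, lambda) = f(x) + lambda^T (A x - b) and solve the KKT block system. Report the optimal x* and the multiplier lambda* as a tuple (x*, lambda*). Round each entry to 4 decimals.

Form the Lagrangian:
  L(x, lambda) = (1/2) x^T Q x + c^T x + lambda^T (A x - b)
Stationarity (grad_x L = 0): Q x + c + A^T lambda = 0.
Primal feasibility: A x = b.

This gives the KKT block system:
  [ Q   A^T ] [ x     ]   [-c ]
  [ A    0  ] [ lambda ] = [ b ]

Solving the linear system:
  x*      = (0.8983, 2, 0.0169)
  lambda* = (-21.5085)
  f(x*)   = 21.9492

x* = (0.8983, 2, 0.0169), lambda* = (-21.5085)


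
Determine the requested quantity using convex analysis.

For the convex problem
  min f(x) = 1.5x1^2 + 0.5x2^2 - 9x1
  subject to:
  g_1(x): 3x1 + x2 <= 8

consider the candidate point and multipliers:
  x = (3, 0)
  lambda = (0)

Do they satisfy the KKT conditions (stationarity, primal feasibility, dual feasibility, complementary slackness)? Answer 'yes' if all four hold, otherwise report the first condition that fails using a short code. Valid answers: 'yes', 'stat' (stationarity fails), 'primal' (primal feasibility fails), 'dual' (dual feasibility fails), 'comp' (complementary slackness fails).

Gradient of f: grad f(x) = Q x + c = (0, 0)
Constraint values g_i(x) = a_i^T x - b_i:
  g_1((3, 0)) = 1
Stationarity residual: grad f(x) + sum_i lambda_i a_i = (0, 0)
  -> stationarity OK
Primal feasibility (all g_i <= 0): FAILS
Dual feasibility (all lambda_i >= 0): OK
Complementary slackness (lambda_i * g_i(x) = 0 for all i): OK

Verdict: the first failing condition is primal_feasibility -> primal.

primal


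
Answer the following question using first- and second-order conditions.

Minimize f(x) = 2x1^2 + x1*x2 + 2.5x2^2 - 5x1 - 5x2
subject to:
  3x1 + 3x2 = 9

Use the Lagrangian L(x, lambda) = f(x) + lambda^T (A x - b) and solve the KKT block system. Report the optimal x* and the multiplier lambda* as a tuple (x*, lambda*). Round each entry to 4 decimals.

Form the Lagrangian:
  L(x, lambda) = (1/2) x^T Q x + c^T x + lambda^T (A x - b)
Stationarity (grad_x L = 0): Q x + c + A^T lambda = 0.
Primal feasibility: A x = b.

This gives the KKT block system:
  [ Q   A^T ] [ x     ]   [-c ]
  [ A    0  ] [ lambda ] = [ b ]

Solving the linear system:
  x*      = (1.7143, 1.2857)
  lambda* = (-1.0476)
  f(x*)   = -2.7857

x* = (1.7143, 1.2857), lambda* = (-1.0476)


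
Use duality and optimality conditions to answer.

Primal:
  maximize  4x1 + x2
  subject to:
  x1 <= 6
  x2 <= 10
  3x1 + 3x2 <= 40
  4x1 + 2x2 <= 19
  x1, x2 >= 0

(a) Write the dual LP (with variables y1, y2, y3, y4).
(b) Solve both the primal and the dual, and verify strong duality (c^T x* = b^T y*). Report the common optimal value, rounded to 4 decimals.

The standard primal-dual pair for 'max c^T x s.t. A x <= b, x >= 0' is:
  Dual:  min b^T y  s.t.  A^T y >= c,  y >= 0.

So the dual LP is:
  minimize  6y1 + 10y2 + 40y3 + 19y4
  subject to:
    y1 + 3y3 + 4y4 >= 4
    y2 + 3y3 + 2y4 >= 1
    y1, y2, y3, y4 >= 0

Solving the primal: x* = (4.75, 0).
  primal value c^T x* = 19.
Solving the dual: y* = (0, 0, 0, 1).
  dual value b^T y* = 19.
Strong duality: c^T x* = b^T y*. Confirmed.

19


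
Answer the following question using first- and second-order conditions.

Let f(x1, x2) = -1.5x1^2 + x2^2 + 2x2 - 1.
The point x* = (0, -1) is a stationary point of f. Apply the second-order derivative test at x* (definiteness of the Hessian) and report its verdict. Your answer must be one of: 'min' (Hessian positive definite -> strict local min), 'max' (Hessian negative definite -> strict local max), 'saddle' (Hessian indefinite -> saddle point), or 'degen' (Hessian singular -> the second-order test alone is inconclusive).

Compute the Hessian H = grad^2 f:
  H = [[-3, 0], [0, 2]]
Verify stationarity: grad f(x*) = H x* + g = (0, 0).
Eigenvalues of H: -3, 2.
Eigenvalues have mixed signs, so H is indefinite -> x* is a saddle point.

saddle


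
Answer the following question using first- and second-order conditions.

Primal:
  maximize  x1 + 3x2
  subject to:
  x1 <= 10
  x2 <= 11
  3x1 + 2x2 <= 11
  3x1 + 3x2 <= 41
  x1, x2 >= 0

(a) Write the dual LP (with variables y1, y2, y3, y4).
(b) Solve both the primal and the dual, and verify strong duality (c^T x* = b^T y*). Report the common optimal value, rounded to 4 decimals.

The standard primal-dual pair for 'max c^T x s.t. A x <= b, x >= 0' is:
  Dual:  min b^T y  s.t.  A^T y >= c,  y >= 0.

So the dual LP is:
  minimize  10y1 + 11y2 + 11y3 + 41y4
  subject to:
    y1 + 3y3 + 3y4 >= 1
    y2 + 2y3 + 3y4 >= 3
    y1, y2, y3, y4 >= 0

Solving the primal: x* = (0, 5.5).
  primal value c^T x* = 16.5.
Solving the dual: y* = (0, 0, 1.5, 0).
  dual value b^T y* = 16.5.
Strong duality: c^T x* = b^T y*. Confirmed.

16.5


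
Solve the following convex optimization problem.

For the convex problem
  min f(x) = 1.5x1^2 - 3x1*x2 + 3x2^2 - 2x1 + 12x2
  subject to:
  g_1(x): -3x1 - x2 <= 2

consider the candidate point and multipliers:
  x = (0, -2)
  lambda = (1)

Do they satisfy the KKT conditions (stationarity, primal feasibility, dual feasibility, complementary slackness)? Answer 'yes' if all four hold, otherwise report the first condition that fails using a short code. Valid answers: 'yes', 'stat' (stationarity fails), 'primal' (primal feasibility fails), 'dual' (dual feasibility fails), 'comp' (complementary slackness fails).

Gradient of f: grad f(x) = Q x + c = (4, 0)
Constraint values g_i(x) = a_i^T x - b_i:
  g_1((0, -2)) = 0
Stationarity residual: grad f(x) + sum_i lambda_i a_i = (1, -1)
  -> stationarity FAILS
Primal feasibility (all g_i <= 0): OK
Dual feasibility (all lambda_i >= 0): OK
Complementary slackness (lambda_i * g_i(x) = 0 for all i): OK

Verdict: the first failing condition is stationarity -> stat.

stat


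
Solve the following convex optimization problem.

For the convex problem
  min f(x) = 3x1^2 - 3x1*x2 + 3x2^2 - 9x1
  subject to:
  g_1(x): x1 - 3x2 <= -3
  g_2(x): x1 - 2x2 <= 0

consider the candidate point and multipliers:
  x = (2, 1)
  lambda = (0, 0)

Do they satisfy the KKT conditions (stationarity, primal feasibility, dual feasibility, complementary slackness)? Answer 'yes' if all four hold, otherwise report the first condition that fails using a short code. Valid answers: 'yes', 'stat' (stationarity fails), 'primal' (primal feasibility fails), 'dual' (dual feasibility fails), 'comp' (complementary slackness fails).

Gradient of f: grad f(x) = Q x + c = (0, 0)
Constraint values g_i(x) = a_i^T x - b_i:
  g_1((2, 1)) = 2
  g_2((2, 1)) = 0
Stationarity residual: grad f(x) + sum_i lambda_i a_i = (0, 0)
  -> stationarity OK
Primal feasibility (all g_i <= 0): FAILS
Dual feasibility (all lambda_i >= 0): OK
Complementary slackness (lambda_i * g_i(x) = 0 for all i): OK

Verdict: the first failing condition is primal_feasibility -> primal.

primal


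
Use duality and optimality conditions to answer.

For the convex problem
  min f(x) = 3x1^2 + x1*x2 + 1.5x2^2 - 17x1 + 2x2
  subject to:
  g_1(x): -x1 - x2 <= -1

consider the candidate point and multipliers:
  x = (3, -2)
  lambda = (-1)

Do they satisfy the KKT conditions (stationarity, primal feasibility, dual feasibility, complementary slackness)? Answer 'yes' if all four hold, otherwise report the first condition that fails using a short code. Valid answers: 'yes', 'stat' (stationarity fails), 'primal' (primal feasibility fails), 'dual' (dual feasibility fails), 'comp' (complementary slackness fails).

Gradient of f: grad f(x) = Q x + c = (-1, -1)
Constraint values g_i(x) = a_i^T x - b_i:
  g_1((3, -2)) = 0
Stationarity residual: grad f(x) + sum_i lambda_i a_i = (0, 0)
  -> stationarity OK
Primal feasibility (all g_i <= 0): OK
Dual feasibility (all lambda_i >= 0): FAILS
Complementary slackness (lambda_i * g_i(x) = 0 for all i): OK

Verdict: the first failing condition is dual_feasibility -> dual.

dual


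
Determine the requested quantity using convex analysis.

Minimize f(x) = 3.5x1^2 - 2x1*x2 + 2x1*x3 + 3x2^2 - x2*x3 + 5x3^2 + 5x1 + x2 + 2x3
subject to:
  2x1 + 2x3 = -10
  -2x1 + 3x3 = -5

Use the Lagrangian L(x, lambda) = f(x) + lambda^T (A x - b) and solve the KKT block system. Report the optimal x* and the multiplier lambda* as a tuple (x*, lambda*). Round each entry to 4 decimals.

Form the Lagrangian:
  L(x, lambda) = (1/2) x^T Q x + c^T x + lambda^T (A x - b)
Stationarity (grad_x L = 0): Q x + c + A^T lambda = 0.
Primal feasibility: A x = b.

This gives the KKT block system:
  [ Q   A^T ] [ x     ]   [-c ]
  [ A    0  ] [ lambda ] = [ b ]

Solving the linear system:
  x*      = (-2, -1.3333, -3)
  lambda* = (9.8333, 3.6667)
  f(x*)   = 49.6667

x* = (-2, -1.3333, -3), lambda* = (9.8333, 3.6667)


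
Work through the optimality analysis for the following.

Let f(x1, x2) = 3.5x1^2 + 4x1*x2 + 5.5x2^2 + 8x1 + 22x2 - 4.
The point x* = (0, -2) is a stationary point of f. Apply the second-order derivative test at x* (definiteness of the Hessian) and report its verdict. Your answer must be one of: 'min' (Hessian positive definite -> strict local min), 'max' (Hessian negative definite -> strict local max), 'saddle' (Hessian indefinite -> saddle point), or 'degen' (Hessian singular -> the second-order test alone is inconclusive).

Compute the Hessian H = grad^2 f:
  H = [[7, 4], [4, 11]]
Verify stationarity: grad f(x*) = H x* + g = (0, 0).
Eigenvalues of H: 4.5279, 13.4721.
Both eigenvalues > 0, so H is positive definite -> x* is a strict local min.

min


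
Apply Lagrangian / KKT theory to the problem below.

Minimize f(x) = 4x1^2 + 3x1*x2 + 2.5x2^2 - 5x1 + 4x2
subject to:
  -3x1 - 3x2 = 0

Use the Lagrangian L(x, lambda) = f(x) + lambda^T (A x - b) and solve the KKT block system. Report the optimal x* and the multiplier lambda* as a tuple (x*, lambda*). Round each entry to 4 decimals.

Form the Lagrangian:
  L(x, lambda) = (1/2) x^T Q x + c^T x + lambda^T (A x - b)
Stationarity (grad_x L = 0): Q x + c + A^T lambda = 0.
Primal feasibility: A x = b.

This gives the KKT block system:
  [ Q   A^T ] [ x     ]   [-c ]
  [ A    0  ] [ lambda ] = [ b ]

Solving the linear system:
  x*      = (1.2857, -1.2857)
  lambda* = (0.4762)
  f(x*)   = -5.7857

x* = (1.2857, -1.2857), lambda* = (0.4762)


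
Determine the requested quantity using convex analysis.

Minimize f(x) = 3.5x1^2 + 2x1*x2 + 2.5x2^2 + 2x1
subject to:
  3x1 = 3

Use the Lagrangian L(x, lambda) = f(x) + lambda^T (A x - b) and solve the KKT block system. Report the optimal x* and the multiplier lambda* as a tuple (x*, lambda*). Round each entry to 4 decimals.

Form the Lagrangian:
  L(x, lambda) = (1/2) x^T Q x + c^T x + lambda^T (A x - b)
Stationarity (grad_x L = 0): Q x + c + A^T lambda = 0.
Primal feasibility: A x = b.

This gives the KKT block system:
  [ Q   A^T ] [ x     ]   [-c ]
  [ A    0  ] [ lambda ] = [ b ]

Solving the linear system:
  x*      = (1, -0.4)
  lambda* = (-2.7333)
  f(x*)   = 5.1

x* = (1, -0.4), lambda* = (-2.7333)


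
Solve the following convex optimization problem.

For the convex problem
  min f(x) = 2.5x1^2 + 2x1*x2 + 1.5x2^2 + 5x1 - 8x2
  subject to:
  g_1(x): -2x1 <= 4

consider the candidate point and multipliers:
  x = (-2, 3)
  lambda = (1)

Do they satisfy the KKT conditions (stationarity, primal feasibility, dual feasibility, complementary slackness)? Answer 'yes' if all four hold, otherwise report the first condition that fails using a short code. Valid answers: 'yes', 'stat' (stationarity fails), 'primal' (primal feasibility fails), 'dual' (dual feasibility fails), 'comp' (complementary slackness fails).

Gradient of f: grad f(x) = Q x + c = (1, -3)
Constraint values g_i(x) = a_i^T x - b_i:
  g_1((-2, 3)) = 0
Stationarity residual: grad f(x) + sum_i lambda_i a_i = (-1, -3)
  -> stationarity FAILS
Primal feasibility (all g_i <= 0): OK
Dual feasibility (all lambda_i >= 0): OK
Complementary slackness (lambda_i * g_i(x) = 0 for all i): OK

Verdict: the first failing condition is stationarity -> stat.

stat


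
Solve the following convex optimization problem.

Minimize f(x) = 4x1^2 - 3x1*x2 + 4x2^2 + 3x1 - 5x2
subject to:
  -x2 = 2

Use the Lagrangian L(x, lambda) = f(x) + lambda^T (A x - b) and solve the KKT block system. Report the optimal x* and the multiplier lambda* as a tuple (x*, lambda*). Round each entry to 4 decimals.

Form the Lagrangian:
  L(x, lambda) = (1/2) x^T Q x + c^T x + lambda^T (A x - b)
Stationarity (grad_x L = 0): Q x + c + A^T lambda = 0.
Primal feasibility: A x = b.

This gives the KKT block system:
  [ Q   A^T ] [ x     ]   [-c ]
  [ A    0  ] [ lambda ] = [ b ]

Solving the linear system:
  x*      = (-1.125, -2)
  lambda* = (-17.625)
  f(x*)   = 20.9375

x* = (-1.125, -2), lambda* = (-17.625)


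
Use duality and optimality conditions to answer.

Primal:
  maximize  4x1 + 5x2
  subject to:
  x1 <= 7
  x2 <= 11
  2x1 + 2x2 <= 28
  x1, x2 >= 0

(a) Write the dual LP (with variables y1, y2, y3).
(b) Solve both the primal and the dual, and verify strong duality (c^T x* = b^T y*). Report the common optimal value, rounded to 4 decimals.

The standard primal-dual pair for 'max c^T x s.t. A x <= b, x >= 0' is:
  Dual:  min b^T y  s.t.  A^T y >= c,  y >= 0.

So the dual LP is:
  minimize  7y1 + 11y2 + 28y3
  subject to:
    y1 + 2y3 >= 4
    y2 + 2y3 >= 5
    y1, y2, y3 >= 0

Solving the primal: x* = (3, 11).
  primal value c^T x* = 67.
Solving the dual: y* = (0, 1, 2).
  dual value b^T y* = 67.
Strong duality: c^T x* = b^T y*. Confirmed.

67


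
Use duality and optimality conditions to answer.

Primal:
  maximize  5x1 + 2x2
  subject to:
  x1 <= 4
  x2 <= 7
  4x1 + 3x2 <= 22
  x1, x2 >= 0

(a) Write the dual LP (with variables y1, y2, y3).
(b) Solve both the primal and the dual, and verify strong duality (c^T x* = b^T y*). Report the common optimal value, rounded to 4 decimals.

The standard primal-dual pair for 'max c^T x s.t. A x <= b, x >= 0' is:
  Dual:  min b^T y  s.t.  A^T y >= c,  y >= 0.

So the dual LP is:
  minimize  4y1 + 7y2 + 22y3
  subject to:
    y1 + 4y3 >= 5
    y2 + 3y3 >= 2
    y1, y2, y3 >= 0

Solving the primal: x* = (4, 2).
  primal value c^T x* = 24.
Solving the dual: y* = (2.3333, 0, 0.6667).
  dual value b^T y* = 24.
Strong duality: c^T x* = b^T y*. Confirmed.

24


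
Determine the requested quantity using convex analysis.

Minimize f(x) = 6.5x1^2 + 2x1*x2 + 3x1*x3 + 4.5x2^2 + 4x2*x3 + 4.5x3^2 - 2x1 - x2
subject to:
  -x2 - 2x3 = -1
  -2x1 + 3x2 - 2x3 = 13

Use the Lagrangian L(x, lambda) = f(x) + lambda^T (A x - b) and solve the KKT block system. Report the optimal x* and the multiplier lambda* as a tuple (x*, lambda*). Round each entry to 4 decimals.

Form the Lagrangian:
  L(x, lambda) = (1/2) x^T Q x + c^T x + lambda^T (A x - b)
Stationarity (grad_x L = 0): Q x + c + A^T lambda = 0.
Primal feasibility: A x = b.

This gives the KKT block system:
  [ Q   A^T ] [ x     ]   [-c ]
  [ A    0  ] [ lambda ] = [ b ]

Solving the linear system:
  x*      = (-0.8694, 3.0653, -1.0327)
  lambda* = (5.3143, -5.1347)
  f(x*)   = 35.3694

x* = (-0.8694, 3.0653, -1.0327), lambda* = (5.3143, -5.1347)


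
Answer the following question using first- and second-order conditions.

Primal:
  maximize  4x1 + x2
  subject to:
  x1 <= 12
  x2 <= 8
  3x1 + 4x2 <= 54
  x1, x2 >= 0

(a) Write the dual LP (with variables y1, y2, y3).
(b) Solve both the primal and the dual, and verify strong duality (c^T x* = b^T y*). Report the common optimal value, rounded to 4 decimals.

The standard primal-dual pair for 'max c^T x s.t. A x <= b, x >= 0' is:
  Dual:  min b^T y  s.t.  A^T y >= c,  y >= 0.

So the dual LP is:
  minimize  12y1 + 8y2 + 54y3
  subject to:
    y1 + 3y3 >= 4
    y2 + 4y3 >= 1
    y1, y2, y3 >= 0

Solving the primal: x* = (12, 4.5).
  primal value c^T x* = 52.5.
Solving the dual: y* = (3.25, 0, 0.25).
  dual value b^T y* = 52.5.
Strong duality: c^T x* = b^T y*. Confirmed.

52.5


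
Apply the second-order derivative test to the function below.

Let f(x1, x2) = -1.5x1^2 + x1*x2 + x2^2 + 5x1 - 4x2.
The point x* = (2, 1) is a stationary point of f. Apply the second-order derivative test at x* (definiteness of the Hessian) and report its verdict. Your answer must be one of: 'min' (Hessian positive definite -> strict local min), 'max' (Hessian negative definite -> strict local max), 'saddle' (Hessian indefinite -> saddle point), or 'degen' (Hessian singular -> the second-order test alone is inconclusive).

Compute the Hessian H = grad^2 f:
  H = [[-3, 1], [1, 2]]
Verify stationarity: grad f(x*) = H x* + g = (0, 0).
Eigenvalues of H: -3.1926, 2.1926.
Eigenvalues have mixed signs, so H is indefinite -> x* is a saddle point.

saddle


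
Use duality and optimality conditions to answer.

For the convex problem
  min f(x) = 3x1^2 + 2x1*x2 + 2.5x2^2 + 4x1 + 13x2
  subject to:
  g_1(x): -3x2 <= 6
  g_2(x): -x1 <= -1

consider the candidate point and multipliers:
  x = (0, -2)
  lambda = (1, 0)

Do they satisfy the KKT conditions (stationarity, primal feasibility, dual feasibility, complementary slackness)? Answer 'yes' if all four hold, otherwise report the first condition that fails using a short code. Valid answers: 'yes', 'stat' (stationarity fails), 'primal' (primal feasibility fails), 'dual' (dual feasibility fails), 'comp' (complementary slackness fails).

Gradient of f: grad f(x) = Q x + c = (0, 3)
Constraint values g_i(x) = a_i^T x - b_i:
  g_1((0, -2)) = 0
  g_2((0, -2)) = 1
Stationarity residual: grad f(x) + sum_i lambda_i a_i = (0, 0)
  -> stationarity OK
Primal feasibility (all g_i <= 0): FAILS
Dual feasibility (all lambda_i >= 0): OK
Complementary slackness (lambda_i * g_i(x) = 0 for all i): OK

Verdict: the first failing condition is primal_feasibility -> primal.

primal


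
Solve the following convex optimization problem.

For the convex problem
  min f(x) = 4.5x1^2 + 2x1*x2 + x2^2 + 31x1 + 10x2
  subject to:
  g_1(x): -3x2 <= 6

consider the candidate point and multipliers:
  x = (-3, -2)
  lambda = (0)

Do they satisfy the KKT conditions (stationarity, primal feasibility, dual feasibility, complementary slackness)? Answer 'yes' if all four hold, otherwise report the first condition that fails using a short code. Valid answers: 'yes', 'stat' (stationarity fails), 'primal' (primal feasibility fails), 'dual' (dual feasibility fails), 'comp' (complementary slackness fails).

Gradient of f: grad f(x) = Q x + c = (0, 0)
Constraint values g_i(x) = a_i^T x - b_i:
  g_1((-3, -2)) = 0
Stationarity residual: grad f(x) + sum_i lambda_i a_i = (0, 0)
  -> stationarity OK
Primal feasibility (all g_i <= 0): OK
Dual feasibility (all lambda_i >= 0): OK
Complementary slackness (lambda_i * g_i(x) = 0 for all i): OK

Verdict: yes, KKT holds.

yes


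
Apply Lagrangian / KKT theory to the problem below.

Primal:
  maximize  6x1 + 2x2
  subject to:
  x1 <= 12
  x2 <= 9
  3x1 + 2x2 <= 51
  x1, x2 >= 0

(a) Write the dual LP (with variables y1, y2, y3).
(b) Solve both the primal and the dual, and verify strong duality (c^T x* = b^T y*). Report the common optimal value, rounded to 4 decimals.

The standard primal-dual pair for 'max c^T x s.t. A x <= b, x >= 0' is:
  Dual:  min b^T y  s.t.  A^T y >= c,  y >= 0.

So the dual LP is:
  minimize  12y1 + 9y2 + 51y3
  subject to:
    y1 + 3y3 >= 6
    y2 + 2y3 >= 2
    y1, y2, y3 >= 0

Solving the primal: x* = (12, 7.5).
  primal value c^T x* = 87.
Solving the dual: y* = (3, 0, 1).
  dual value b^T y* = 87.
Strong duality: c^T x* = b^T y*. Confirmed.

87


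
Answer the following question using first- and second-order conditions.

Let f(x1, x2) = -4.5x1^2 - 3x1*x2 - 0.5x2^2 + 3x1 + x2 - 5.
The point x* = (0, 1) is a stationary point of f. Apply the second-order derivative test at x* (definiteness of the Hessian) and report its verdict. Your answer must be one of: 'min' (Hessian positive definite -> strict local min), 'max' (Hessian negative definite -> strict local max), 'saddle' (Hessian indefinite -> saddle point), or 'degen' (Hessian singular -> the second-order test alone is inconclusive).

Compute the Hessian H = grad^2 f:
  H = [[-9, -3], [-3, -1]]
Verify stationarity: grad f(x*) = H x* + g = (0, 0).
Eigenvalues of H: -10, 0.
H has a zero eigenvalue (singular; negative semidefinite but not definite), so H is neither positive definite, negative definite, nor indefinite. The second-order test alone is inconclusive -> degen.
(Indeed, f is constant along the null direction of H through x*, so x* is not a strict local extremum.)

degen


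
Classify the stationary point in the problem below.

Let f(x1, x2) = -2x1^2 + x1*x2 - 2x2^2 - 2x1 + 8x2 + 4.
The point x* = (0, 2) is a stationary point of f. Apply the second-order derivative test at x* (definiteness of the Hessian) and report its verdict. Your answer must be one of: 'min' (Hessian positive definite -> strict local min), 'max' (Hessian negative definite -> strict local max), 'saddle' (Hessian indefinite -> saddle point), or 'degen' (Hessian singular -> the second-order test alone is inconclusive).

Compute the Hessian H = grad^2 f:
  H = [[-4, 1], [1, -4]]
Verify stationarity: grad f(x*) = H x* + g = (0, 0).
Eigenvalues of H: -5, -3.
Both eigenvalues < 0, so H is negative definite -> x* is a strict local max.

max


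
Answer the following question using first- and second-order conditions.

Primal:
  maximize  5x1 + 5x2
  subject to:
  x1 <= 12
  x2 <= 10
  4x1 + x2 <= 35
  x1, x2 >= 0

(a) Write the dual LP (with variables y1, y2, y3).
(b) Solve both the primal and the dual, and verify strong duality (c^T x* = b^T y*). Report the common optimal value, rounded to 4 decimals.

The standard primal-dual pair for 'max c^T x s.t. A x <= b, x >= 0' is:
  Dual:  min b^T y  s.t.  A^T y >= c,  y >= 0.

So the dual LP is:
  minimize  12y1 + 10y2 + 35y3
  subject to:
    y1 + 4y3 >= 5
    y2 + y3 >= 5
    y1, y2, y3 >= 0

Solving the primal: x* = (6.25, 10).
  primal value c^T x* = 81.25.
Solving the dual: y* = (0, 3.75, 1.25).
  dual value b^T y* = 81.25.
Strong duality: c^T x* = b^T y*. Confirmed.

81.25


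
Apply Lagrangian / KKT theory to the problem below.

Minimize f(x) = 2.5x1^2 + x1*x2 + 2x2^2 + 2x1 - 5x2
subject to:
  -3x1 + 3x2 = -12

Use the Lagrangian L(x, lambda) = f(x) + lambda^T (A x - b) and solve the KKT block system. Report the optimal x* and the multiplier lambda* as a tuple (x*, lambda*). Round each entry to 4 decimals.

Form the Lagrangian:
  L(x, lambda) = (1/2) x^T Q x + c^T x + lambda^T (A x - b)
Stationarity (grad_x L = 0): Q x + c + A^T lambda = 0.
Primal feasibility: A x = b.

This gives the KKT block system:
  [ Q   A^T ] [ x     ]   [-c ]
  [ A    0  ] [ lambda ] = [ b ]

Solving the linear system:
  x*      = (2.0909, -1.9091)
  lambda* = (3.5152)
  f(x*)   = 27.9545

x* = (2.0909, -1.9091), lambda* = (3.5152)


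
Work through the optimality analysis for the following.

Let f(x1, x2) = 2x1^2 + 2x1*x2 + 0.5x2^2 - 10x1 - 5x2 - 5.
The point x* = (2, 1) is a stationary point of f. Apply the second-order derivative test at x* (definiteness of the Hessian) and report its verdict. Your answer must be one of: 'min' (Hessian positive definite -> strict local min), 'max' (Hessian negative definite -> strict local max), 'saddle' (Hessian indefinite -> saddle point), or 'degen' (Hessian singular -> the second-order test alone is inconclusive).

Compute the Hessian H = grad^2 f:
  H = [[4, 2], [2, 1]]
Verify stationarity: grad f(x*) = H x* + g = (0, 0).
Eigenvalues of H: 0, 5.
H has a zero eigenvalue (singular; positive semidefinite but not definite), so H is neither positive definite, negative definite, nor indefinite. The second-order test alone is inconclusive -> degen.
(Indeed, f is constant along the null direction of H through x*, so x* is not a strict local extremum.)

degen


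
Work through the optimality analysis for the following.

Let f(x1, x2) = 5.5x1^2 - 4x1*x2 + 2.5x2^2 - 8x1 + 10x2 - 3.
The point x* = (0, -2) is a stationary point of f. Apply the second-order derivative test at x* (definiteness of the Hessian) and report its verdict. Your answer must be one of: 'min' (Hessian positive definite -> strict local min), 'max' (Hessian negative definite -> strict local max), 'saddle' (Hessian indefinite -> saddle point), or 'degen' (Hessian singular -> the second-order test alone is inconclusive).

Compute the Hessian H = grad^2 f:
  H = [[11, -4], [-4, 5]]
Verify stationarity: grad f(x*) = H x* + g = (0, 0).
Eigenvalues of H: 3, 13.
Both eigenvalues > 0, so H is positive definite -> x* is a strict local min.

min


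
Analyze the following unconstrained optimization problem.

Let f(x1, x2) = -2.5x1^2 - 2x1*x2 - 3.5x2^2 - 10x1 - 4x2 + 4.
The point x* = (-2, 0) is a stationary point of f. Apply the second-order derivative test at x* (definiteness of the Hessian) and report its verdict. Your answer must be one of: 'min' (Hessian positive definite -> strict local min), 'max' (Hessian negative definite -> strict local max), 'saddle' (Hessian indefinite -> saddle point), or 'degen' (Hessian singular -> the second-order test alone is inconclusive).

Compute the Hessian H = grad^2 f:
  H = [[-5, -2], [-2, -7]]
Verify stationarity: grad f(x*) = H x* + g = (0, 0).
Eigenvalues of H: -8.2361, -3.7639.
Both eigenvalues < 0, so H is negative definite -> x* is a strict local max.

max


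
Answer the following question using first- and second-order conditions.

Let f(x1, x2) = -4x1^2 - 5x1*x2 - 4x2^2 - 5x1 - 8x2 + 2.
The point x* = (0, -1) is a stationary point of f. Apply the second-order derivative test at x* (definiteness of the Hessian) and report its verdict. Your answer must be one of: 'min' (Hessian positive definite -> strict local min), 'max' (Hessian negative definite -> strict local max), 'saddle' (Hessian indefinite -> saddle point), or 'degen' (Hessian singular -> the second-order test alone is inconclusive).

Compute the Hessian H = grad^2 f:
  H = [[-8, -5], [-5, -8]]
Verify stationarity: grad f(x*) = H x* + g = (0, 0).
Eigenvalues of H: -13, -3.
Both eigenvalues < 0, so H is negative definite -> x* is a strict local max.

max


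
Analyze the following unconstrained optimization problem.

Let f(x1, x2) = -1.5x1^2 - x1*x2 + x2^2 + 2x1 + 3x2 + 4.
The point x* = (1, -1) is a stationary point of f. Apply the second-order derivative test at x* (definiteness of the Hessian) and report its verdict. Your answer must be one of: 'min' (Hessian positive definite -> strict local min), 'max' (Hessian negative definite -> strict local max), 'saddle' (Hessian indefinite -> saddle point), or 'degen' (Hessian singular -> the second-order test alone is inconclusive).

Compute the Hessian H = grad^2 f:
  H = [[-3, -1], [-1, 2]]
Verify stationarity: grad f(x*) = H x* + g = (0, 0).
Eigenvalues of H: -3.1926, 2.1926.
Eigenvalues have mixed signs, so H is indefinite -> x* is a saddle point.

saddle


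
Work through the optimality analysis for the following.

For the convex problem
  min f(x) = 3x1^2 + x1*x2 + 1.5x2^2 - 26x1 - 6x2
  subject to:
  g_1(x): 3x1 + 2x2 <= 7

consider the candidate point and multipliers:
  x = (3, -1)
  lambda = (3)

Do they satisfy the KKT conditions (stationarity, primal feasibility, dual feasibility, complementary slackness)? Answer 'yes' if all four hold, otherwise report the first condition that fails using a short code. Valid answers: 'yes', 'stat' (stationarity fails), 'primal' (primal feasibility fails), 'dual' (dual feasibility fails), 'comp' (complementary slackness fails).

Gradient of f: grad f(x) = Q x + c = (-9, -6)
Constraint values g_i(x) = a_i^T x - b_i:
  g_1((3, -1)) = 0
Stationarity residual: grad f(x) + sum_i lambda_i a_i = (0, 0)
  -> stationarity OK
Primal feasibility (all g_i <= 0): OK
Dual feasibility (all lambda_i >= 0): OK
Complementary slackness (lambda_i * g_i(x) = 0 for all i): OK

Verdict: yes, KKT holds.

yes


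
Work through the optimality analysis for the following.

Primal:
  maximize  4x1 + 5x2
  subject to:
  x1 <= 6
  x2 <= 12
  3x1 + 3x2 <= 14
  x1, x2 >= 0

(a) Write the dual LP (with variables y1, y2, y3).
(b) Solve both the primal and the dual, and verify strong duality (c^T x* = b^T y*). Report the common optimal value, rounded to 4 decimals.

The standard primal-dual pair for 'max c^T x s.t. A x <= b, x >= 0' is:
  Dual:  min b^T y  s.t.  A^T y >= c,  y >= 0.

So the dual LP is:
  minimize  6y1 + 12y2 + 14y3
  subject to:
    y1 + 3y3 >= 4
    y2 + 3y3 >= 5
    y1, y2, y3 >= 0

Solving the primal: x* = (0, 4.6667).
  primal value c^T x* = 23.3333.
Solving the dual: y* = (0, 0, 1.6667).
  dual value b^T y* = 23.3333.
Strong duality: c^T x* = b^T y*. Confirmed.

23.3333


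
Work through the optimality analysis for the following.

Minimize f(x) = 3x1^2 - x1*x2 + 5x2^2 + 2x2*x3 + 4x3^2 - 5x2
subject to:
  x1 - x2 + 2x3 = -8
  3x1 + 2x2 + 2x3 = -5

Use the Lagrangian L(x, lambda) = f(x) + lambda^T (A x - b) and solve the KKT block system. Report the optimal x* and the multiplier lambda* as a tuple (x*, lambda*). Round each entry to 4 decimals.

Form the Lagrangian:
  L(x, lambda) = (1/2) x^T Q x + c^T x + lambda^T (A x - b)
Stationarity (grad_x L = 0): Q x + c + A^T lambda = 0.
Primal feasibility: A x = b.

This gives the KKT block system:
  [ Q   A^T ] [ x     ]   [-c ]
  [ A    0  ] [ lambda ] = [ b ]

Solving the linear system:
  x*      = (-1.125, 1.75, -2.5625)
  lambda* = (8.5, 0)
  f(x*)   = 29.625

x* = (-1.125, 1.75, -2.5625), lambda* = (8.5, 0)


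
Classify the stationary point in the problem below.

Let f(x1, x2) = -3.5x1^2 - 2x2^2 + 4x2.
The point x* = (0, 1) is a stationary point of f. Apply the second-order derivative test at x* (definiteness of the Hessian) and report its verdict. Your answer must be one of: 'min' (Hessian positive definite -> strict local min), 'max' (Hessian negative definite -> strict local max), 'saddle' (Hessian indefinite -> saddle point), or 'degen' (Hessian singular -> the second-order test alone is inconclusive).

Compute the Hessian H = grad^2 f:
  H = [[-7, 0], [0, -4]]
Verify stationarity: grad f(x*) = H x* + g = (0, 0).
Eigenvalues of H: -7, -4.
Both eigenvalues < 0, so H is negative definite -> x* is a strict local max.

max


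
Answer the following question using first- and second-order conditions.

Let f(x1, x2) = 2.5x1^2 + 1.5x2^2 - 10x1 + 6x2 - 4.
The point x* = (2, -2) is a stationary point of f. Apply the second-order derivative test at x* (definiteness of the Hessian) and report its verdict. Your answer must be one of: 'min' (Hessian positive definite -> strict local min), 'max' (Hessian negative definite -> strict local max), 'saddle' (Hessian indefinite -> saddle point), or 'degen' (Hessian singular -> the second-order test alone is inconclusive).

Compute the Hessian H = grad^2 f:
  H = [[5, 0], [0, 3]]
Verify stationarity: grad f(x*) = H x* + g = (0, 0).
Eigenvalues of H: 3, 5.
Both eigenvalues > 0, so H is positive definite -> x* is a strict local min.

min


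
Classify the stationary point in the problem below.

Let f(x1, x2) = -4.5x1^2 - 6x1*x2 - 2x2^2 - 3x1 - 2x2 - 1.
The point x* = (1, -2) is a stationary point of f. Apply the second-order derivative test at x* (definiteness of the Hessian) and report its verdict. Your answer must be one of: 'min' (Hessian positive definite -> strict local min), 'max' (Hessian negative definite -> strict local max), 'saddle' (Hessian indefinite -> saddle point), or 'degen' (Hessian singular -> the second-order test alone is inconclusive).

Compute the Hessian H = grad^2 f:
  H = [[-9, -6], [-6, -4]]
Verify stationarity: grad f(x*) = H x* + g = (0, 0).
Eigenvalues of H: -13, 0.
H has a zero eigenvalue (singular; negative semidefinite but not definite), so H is neither positive definite, negative definite, nor indefinite. The second-order test alone is inconclusive -> degen.
(Indeed, f is constant along the null direction of H through x*, so x* is not a strict local extremum.)

degen


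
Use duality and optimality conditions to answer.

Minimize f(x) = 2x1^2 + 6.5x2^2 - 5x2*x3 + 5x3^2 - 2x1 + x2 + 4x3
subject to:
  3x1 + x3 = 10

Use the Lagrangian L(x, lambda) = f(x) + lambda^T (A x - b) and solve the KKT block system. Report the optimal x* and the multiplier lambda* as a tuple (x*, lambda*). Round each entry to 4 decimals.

Form the Lagrangian:
  L(x, lambda) = (1/2) x^T Q x + c^T x + lambda^T (A x - b)
Stationarity (grad_x L = 0): Q x + c + A^T lambda = 0.
Primal feasibility: A x = b.

This gives the KKT block system:
  [ Q   A^T ] [ x     ]   [-c ]
  [ A    0  ] [ lambda ] = [ b ]

Solving the linear system:
  x*      = (3.3571, -0.1043, -0.0712)
  lambda* = (-3.8094)
  f(x*)   = 15.4955

x* = (3.3571, -0.1043, -0.0712), lambda* = (-3.8094)


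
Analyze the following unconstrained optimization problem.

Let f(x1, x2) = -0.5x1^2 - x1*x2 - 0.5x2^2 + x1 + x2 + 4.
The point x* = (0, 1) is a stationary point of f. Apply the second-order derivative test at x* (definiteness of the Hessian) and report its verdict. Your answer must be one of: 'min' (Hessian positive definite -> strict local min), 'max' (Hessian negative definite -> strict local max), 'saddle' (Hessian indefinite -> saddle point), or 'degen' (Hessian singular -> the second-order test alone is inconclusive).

Compute the Hessian H = grad^2 f:
  H = [[-1, -1], [-1, -1]]
Verify stationarity: grad f(x*) = H x* + g = (0, 0).
Eigenvalues of H: -2, 0.
H has a zero eigenvalue (singular; negative semidefinite but not definite), so H is neither positive definite, negative definite, nor indefinite. The second-order test alone is inconclusive -> degen.
(Indeed, f is constant along the null direction of H through x*, so x* is not a strict local extremum.)

degen


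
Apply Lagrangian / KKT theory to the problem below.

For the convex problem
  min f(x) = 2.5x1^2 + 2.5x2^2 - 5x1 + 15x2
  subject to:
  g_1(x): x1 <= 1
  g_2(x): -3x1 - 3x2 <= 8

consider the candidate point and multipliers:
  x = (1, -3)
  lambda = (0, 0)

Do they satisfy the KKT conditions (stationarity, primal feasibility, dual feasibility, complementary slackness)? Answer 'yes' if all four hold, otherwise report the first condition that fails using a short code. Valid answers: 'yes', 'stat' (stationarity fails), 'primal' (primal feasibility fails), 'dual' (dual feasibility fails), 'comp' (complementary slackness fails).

Gradient of f: grad f(x) = Q x + c = (0, 0)
Constraint values g_i(x) = a_i^T x - b_i:
  g_1((1, -3)) = 0
  g_2((1, -3)) = -2
Stationarity residual: grad f(x) + sum_i lambda_i a_i = (0, 0)
  -> stationarity OK
Primal feasibility (all g_i <= 0): OK
Dual feasibility (all lambda_i >= 0): OK
Complementary slackness (lambda_i * g_i(x) = 0 for all i): OK

Verdict: yes, KKT holds.

yes


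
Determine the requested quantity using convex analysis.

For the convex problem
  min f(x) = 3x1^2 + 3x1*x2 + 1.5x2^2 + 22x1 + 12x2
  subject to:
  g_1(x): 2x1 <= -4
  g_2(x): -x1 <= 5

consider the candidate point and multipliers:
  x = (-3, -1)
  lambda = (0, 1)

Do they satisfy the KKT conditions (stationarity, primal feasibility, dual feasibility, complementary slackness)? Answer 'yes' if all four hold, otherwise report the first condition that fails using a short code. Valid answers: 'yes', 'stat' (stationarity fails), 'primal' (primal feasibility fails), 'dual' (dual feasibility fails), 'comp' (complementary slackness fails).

Gradient of f: grad f(x) = Q x + c = (1, 0)
Constraint values g_i(x) = a_i^T x - b_i:
  g_1((-3, -1)) = -2
  g_2((-3, -1)) = -2
Stationarity residual: grad f(x) + sum_i lambda_i a_i = (0, 0)
  -> stationarity OK
Primal feasibility (all g_i <= 0): OK
Dual feasibility (all lambda_i >= 0): OK
Complementary slackness (lambda_i * g_i(x) = 0 for all i): FAILS

Verdict: the first failing condition is complementary_slackness -> comp.

comp


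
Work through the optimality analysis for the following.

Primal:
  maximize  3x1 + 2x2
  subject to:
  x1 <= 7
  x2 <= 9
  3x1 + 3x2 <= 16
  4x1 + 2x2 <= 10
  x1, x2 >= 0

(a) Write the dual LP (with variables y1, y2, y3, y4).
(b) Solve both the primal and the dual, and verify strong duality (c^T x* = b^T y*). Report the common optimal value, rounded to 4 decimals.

The standard primal-dual pair for 'max c^T x s.t. A x <= b, x >= 0' is:
  Dual:  min b^T y  s.t.  A^T y >= c,  y >= 0.

So the dual LP is:
  minimize  7y1 + 9y2 + 16y3 + 10y4
  subject to:
    y1 + 3y3 + 4y4 >= 3
    y2 + 3y3 + 2y4 >= 2
    y1, y2, y3, y4 >= 0

Solving the primal: x* = (0, 5).
  primal value c^T x* = 10.
Solving the dual: y* = (0, 0, 0, 1).
  dual value b^T y* = 10.
Strong duality: c^T x* = b^T y*. Confirmed.

10


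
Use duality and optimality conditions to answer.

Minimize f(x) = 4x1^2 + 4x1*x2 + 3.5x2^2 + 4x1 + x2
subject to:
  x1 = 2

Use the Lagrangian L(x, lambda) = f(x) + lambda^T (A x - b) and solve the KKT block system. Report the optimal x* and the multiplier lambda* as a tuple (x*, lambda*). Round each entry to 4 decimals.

Form the Lagrangian:
  L(x, lambda) = (1/2) x^T Q x + c^T x + lambda^T (A x - b)
Stationarity (grad_x L = 0): Q x + c + A^T lambda = 0.
Primal feasibility: A x = b.

This gives the KKT block system:
  [ Q   A^T ] [ x     ]   [-c ]
  [ A    0  ] [ lambda ] = [ b ]

Solving the linear system:
  x*      = (2, -1.2857)
  lambda* = (-14.8571)
  f(x*)   = 18.2143

x* = (2, -1.2857), lambda* = (-14.8571)
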